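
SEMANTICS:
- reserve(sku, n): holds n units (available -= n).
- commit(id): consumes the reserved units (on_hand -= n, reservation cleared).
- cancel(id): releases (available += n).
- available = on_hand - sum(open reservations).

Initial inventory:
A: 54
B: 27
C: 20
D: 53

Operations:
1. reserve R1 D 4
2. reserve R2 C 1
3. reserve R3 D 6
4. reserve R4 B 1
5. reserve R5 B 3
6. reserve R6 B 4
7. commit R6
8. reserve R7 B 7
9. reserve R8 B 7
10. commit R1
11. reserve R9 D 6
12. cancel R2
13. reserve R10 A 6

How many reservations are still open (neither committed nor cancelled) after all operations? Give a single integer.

Answer: 7

Derivation:
Step 1: reserve R1 D 4 -> on_hand[A=54 B=27 C=20 D=53] avail[A=54 B=27 C=20 D=49] open={R1}
Step 2: reserve R2 C 1 -> on_hand[A=54 B=27 C=20 D=53] avail[A=54 B=27 C=19 D=49] open={R1,R2}
Step 3: reserve R3 D 6 -> on_hand[A=54 B=27 C=20 D=53] avail[A=54 B=27 C=19 D=43] open={R1,R2,R3}
Step 4: reserve R4 B 1 -> on_hand[A=54 B=27 C=20 D=53] avail[A=54 B=26 C=19 D=43] open={R1,R2,R3,R4}
Step 5: reserve R5 B 3 -> on_hand[A=54 B=27 C=20 D=53] avail[A=54 B=23 C=19 D=43] open={R1,R2,R3,R4,R5}
Step 6: reserve R6 B 4 -> on_hand[A=54 B=27 C=20 D=53] avail[A=54 B=19 C=19 D=43] open={R1,R2,R3,R4,R5,R6}
Step 7: commit R6 -> on_hand[A=54 B=23 C=20 D=53] avail[A=54 B=19 C=19 D=43] open={R1,R2,R3,R4,R5}
Step 8: reserve R7 B 7 -> on_hand[A=54 B=23 C=20 D=53] avail[A=54 B=12 C=19 D=43] open={R1,R2,R3,R4,R5,R7}
Step 9: reserve R8 B 7 -> on_hand[A=54 B=23 C=20 D=53] avail[A=54 B=5 C=19 D=43] open={R1,R2,R3,R4,R5,R7,R8}
Step 10: commit R1 -> on_hand[A=54 B=23 C=20 D=49] avail[A=54 B=5 C=19 D=43] open={R2,R3,R4,R5,R7,R8}
Step 11: reserve R9 D 6 -> on_hand[A=54 B=23 C=20 D=49] avail[A=54 B=5 C=19 D=37] open={R2,R3,R4,R5,R7,R8,R9}
Step 12: cancel R2 -> on_hand[A=54 B=23 C=20 D=49] avail[A=54 B=5 C=20 D=37] open={R3,R4,R5,R7,R8,R9}
Step 13: reserve R10 A 6 -> on_hand[A=54 B=23 C=20 D=49] avail[A=48 B=5 C=20 D=37] open={R10,R3,R4,R5,R7,R8,R9}
Open reservations: ['R10', 'R3', 'R4', 'R5', 'R7', 'R8', 'R9'] -> 7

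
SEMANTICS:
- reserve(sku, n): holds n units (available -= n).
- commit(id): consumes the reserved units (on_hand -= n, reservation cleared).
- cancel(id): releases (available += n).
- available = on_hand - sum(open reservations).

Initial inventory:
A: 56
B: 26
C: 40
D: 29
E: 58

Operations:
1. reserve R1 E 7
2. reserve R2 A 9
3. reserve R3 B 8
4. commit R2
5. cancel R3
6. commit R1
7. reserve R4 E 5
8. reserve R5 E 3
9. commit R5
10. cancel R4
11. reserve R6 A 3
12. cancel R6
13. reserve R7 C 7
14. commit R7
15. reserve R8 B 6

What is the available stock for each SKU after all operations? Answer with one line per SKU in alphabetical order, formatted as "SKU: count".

Answer: A: 47
B: 20
C: 33
D: 29
E: 48

Derivation:
Step 1: reserve R1 E 7 -> on_hand[A=56 B=26 C=40 D=29 E=58] avail[A=56 B=26 C=40 D=29 E=51] open={R1}
Step 2: reserve R2 A 9 -> on_hand[A=56 B=26 C=40 D=29 E=58] avail[A=47 B=26 C=40 D=29 E=51] open={R1,R2}
Step 3: reserve R3 B 8 -> on_hand[A=56 B=26 C=40 D=29 E=58] avail[A=47 B=18 C=40 D=29 E=51] open={R1,R2,R3}
Step 4: commit R2 -> on_hand[A=47 B=26 C=40 D=29 E=58] avail[A=47 B=18 C=40 D=29 E=51] open={R1,R3}
Step 5: cancel R3 -> on_hand[A=47 B=26 C=40 D=29 E=58] avail[A=47 B=26 C=40 D=29 E=51] open={R1}
Step 6: commit R1 -> on_hand[A=47 B=26 C=40 D=29 E=51] avail[A=47 B=26 C=40 D=29 E=51] open={}
Step 7: reserve R4 E 5 -> on_hand[A=47 B=26 C=40 D=29 E=51] avail[A=47 B=26 C=40 D=29 E=46] open={R4}
Step 8: reserve R5 E 3 -> on_hand[A=47 B=26 C=40 D=29 E=51] avail[A=47 B=26 C=40 D=29 E=43] open={R4,R5}
Step 9: commit R5 -> on_hand[A=47 B=26 C=40 D=29 E=48] avail[A=47 B=26 C=40 D=29 E=43] open={R4}
Step 10: cancel R4 -> on_hand[A=47 B=26 C=40 D=29 E=48] avail[A=47 B=26 C=40 D=29 E=48] open={}
Step 11: reserve R6 A 3 -> on_hand[A=47 B=26 C=40 D=29 E=48] avail[A=44 B=26 C=40 D=29 E=48] open={R6}
Step 12: cancel R6 -> on_hand[A=47 B=26 C=40 D=29 E=48] avail[A=47 B=26 C=40 D=29 E=48] open={}
Step 13: reserve R7 C 7 -> on_hand[A=47 B=26 C=40 D=29 E=48] avail[A=47 B=26 C=33 D=29 E=48] open={R7}
Step 14: commit R7 -> on_hand[A=47 B=26 C=33 D=29 E=48] avail[A=47 B=26 C=33 D=29 E=48] open={}
Step 15: reserve R8 B 6 -> on_hand[A=47 B=26 C=33 D=29 E=48] avail[A=47 B=20 C=33 D=29 E=48] open={R8}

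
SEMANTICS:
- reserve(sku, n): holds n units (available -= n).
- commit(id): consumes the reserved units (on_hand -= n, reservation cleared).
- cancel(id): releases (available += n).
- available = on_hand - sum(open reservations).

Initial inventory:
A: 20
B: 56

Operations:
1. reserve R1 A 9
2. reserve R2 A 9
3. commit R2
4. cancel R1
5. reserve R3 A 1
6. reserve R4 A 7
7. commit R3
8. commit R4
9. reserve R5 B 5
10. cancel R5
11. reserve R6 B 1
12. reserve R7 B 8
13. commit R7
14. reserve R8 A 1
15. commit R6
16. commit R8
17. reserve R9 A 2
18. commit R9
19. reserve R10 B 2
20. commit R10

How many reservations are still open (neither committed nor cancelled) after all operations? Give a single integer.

Step 1: reserve R1 A 9 -> on_hand[A=20 B=56] avail[A=11 B=56] open={R1}
Step 2: reserve R2 A 9 -> on_hand[A=20 B=56] avail[A=2 B=56] open={R1,R2}
Step 3: commit R2 -> on_hand[A=11 B=56] avail[A=2 B=56] open={R1}
Step 4: cancel R1 -> on_hand[A=11 B=56] avail[A=11 B=56] open={}
Step 5: reserve R3 A 1 -> on_hand[A=11 B=56] avail[A=10 B=56] open={R3}
Step 6: reserve R4 A 7 -> on_hand[A=11 B=56] avail[A=3 B=56] open={R3,R4}
Step 7: commit R3 -> on_hand[A=10 B=56] avail[A=3 B=56] open={R4}
Step 8: commit R4 -> on_hand[A=3 B=56] avail[A=3 B=56] open={}
Step 9: reserve R5 B 5 -> on_hand[A=3 B=56] avail[A=3 B=51] open={R5}
Step 10: cancel R5 -> on_hand[A=3 B=56] avail[A=3 B=56] open={}
Step 11: reserve R6 B 1 -> on_hand[A=3 B=56] avail[A=3 B=55] open={R6}
Step 12: reserve R7 B 8 -> on_hand[A=3 B=56] avail[A=3 B=47] open={R6,R7}
Step 13: commit R7 -> on_hand[A=3 B=48] avail[A=3 B=47] open={R6}
Step 14: reserve R8 A 1 -> on_hand[A=3 B=48] avail[A=2 B=47] open={R6,R8}
Step 15: commit R6 -> on_hand[A=3 B=47] avail[A=2 B=47] open={R8}
Step 16: commit R8 -> on_hand[A=2 B=47] avail[A=2 B=47] open={}
Step 17: reserve R9 A 2 -> on_hand[A=2 B=47] avail[A=0 B=47] open={R9}
Step 18: commit R9 -> on_hand[A=0 B=47] avail[A=0 B=47] open={}
Step 19: reserve R10 B 2 -> on_hand[A=0 B=47] avail[A=0 B=45] open={R10}
Step 20: commit R10 -> on_hand[A=0 B=45] avail[A=0 B=45] open={}
Open reservations: [] -> 0

Answer: 0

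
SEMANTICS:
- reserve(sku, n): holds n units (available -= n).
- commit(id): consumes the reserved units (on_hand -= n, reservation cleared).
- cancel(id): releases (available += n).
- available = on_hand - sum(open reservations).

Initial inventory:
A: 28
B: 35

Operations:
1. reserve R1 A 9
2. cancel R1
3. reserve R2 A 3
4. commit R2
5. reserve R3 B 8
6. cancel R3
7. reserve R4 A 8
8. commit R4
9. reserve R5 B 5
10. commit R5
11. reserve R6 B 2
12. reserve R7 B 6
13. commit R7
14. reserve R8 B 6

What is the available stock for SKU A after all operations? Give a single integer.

Step 1: reserve R1 A 9 -> on_hand[A=28 B=35] avail[A=19 B=35] open={R1}
Step 2: cancel R1 -> on_hand[A=28 B=35] avail[A=28 B=35] open={}
Step 3: reserve R2 A 3 -> on_hand[A=28 B=35] avail[A=25 B=35] open={R2}
Step 4: commit R2 -> on_hand[A=25 B=35] avail[A=25 B=35] open={}
Step 5: reserve R3 B 8 -> on_hand[A=25 B=35] avail[A=25 B=27] open={R3}
Step 6: cancel R3 -> on_hand[A=25 B=35] avail[A=25 B=35] open={}
Step 7: reserve R4 A 8 -> on_hand[A=25 B=35] avail[A=17 B=35] open={R4}
Step 8: commit R4 -> on_hand[A=17 B=35] avail[A=17 B=35] open={}
Step 9: reserve R5 B 5 -> on_hand[A=17 B=35] avail[A=17 B=30] open={R5}
Step 10: commit R5 -> on_hand[A=17 B=30] avail[A=17 B=30] open={}
Step 11: reserve R6 B 2 -> on_hand[A=17 B=30] avail[A=17 B=28] open={R6}
Step 12: reserve R7 B 6 -> on_hand[A=17 B=30] avail[A=17 B=22] open={R6,R7}
Step 13: commit R7 -> on_hand[A=17 B=24] avail[A=17 B=22] open={R6}
Step 14: reserve R8 B 6 -> on_hand[A=17 B=24] avail[A=17 B=16] open={R6,R8}
Final available[A] = 17

Answer: 17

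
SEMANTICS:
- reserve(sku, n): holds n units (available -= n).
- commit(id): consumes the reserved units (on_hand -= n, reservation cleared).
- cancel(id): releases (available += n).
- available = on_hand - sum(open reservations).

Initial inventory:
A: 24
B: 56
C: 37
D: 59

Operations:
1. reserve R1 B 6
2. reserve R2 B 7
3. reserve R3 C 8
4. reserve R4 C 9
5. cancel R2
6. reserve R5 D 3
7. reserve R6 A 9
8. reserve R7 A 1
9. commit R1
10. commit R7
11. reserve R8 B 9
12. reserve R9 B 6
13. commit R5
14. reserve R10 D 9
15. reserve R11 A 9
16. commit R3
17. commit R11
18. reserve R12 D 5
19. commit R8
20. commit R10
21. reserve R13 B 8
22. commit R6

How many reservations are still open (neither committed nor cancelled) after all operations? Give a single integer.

Answer: 4

Derivation:
Step 1: reserve R1 B 6 -> on_hand[A=24 B=56 C=37 D=59] avail[A=24 B=50 C=37 D=59] open={R1}
Step 2: reserve R2 B 7 -> on_hand[A=24 B=56 C=37 D=59] avail[A=24 B=43 C=37 D=59] open={R1,R2}
Step 3: reserve R3 C 8 -> on_hand[A=24 B=56 C=37 D=59] avail[A=24 B=43 C=29 D=59] open={R1,R2,R3}
Step 4: reserve R4 C 9 -> on_hand[A=24 B=56 C=37 D=59] avail[A=24 B=43 C=20 D=59] open={R1,R2,R3,R4}
Step 5: cancel R2 -> on_hand[A=24 B=56 C=37 D=59] avail[A=24 B=50 C=20 D=59] open={R1,R3,R4}
Step 6: reserve R5 D 3 -> on_hand[A=24 B=56 C=37 D=59] avail[A=24 B=50 C=20 D=56] open={R1,R3,R4,R5}
Step 7: reserve R6 A 9 -> on_hand[A=24 B=56 C=37 D=59] avail[A=15 B=50 C=20 D=56] open={R1,R3,R4,R5,R6}
Step 8: reserve R7 A 1 -> on_hand[A=24 B=56 C=37 D=59] avail[A=14 B=50 C=20 D=56] open={R1,R3,R4,R5,R6,R7}
Step 9: commit R1 -> on_hand[A=24 B=50 C=37 D=59] avail[A=14 B=50 C=20 D=56] open={R3,R4,R5,R6,R7}
Step 10: commit R7 -> on_hand[A=23 B=50 C=37 D=59] avail[A=14 B=50 C=20 D=56] open={R3,R4,R5,R6}
Step 11: reserve R8 B 9 -> on_hand[A=23 B=50 C=37 D=59] avail[A=14 B=41 C=20 D=56] open={R3,R4,R5,R6,R8}
Step 12: reserve R9 B 6 -> on_hand[A=23 B=50 C=37 D=59] avail[A=14 B=35 C=20 D=56] open={R3,R4,R5,R6,R8,R9}
Step 13: commit R5 -> on_hand[A=23 B=50 C=37 D=56] avail[A=14 B=35 C=20 D=56] open={R3,R4,R6,R8,R9}
Step 14: reserve R10 D 9 -> on_hand[A=23 B=50 C=37 D=56] avail[A=14 B=35 C=20 D=47] open={R10,R3,R4,R6,R8,R9}
Step 15: reserve R11 A 9 -> on_hand[A=23 B=50 C=37 D=56] avail[A=5 B=35 C=20 D=47] open={R10,R11,R3,R4,R6,R8,R9}
Step 16: commit R3 -> on_hand[A=23 B=50 C=29 D=56] avail[A=5 B=35 C=20 D=47] open={R10,R11,R4,R6,R8,R9}
Step 17: commit R11 -> on_hand[A=14 B=50 C=29 D=56] avail[A=5 B=35 C=20 D=47] open={R10,R4,R6,R8,R9}
Step 18: reserve R12 D 5 -> on_hand[A=14 B=50 C=29 D=56] avail[A=5 B=35 C=20 D=42] open={R10,R12,R4,R6,R8,R9}
Step 19: commit R8 -> on_hand[A=14 B=41 C=29 D=56] avail[A=5 B=35 C=20 D=42] open={R10,R12,R4,R6,R9}
Step 20: commit R10 -> on_hand[A=14 B=41 C=29 D=47] avail[A=5 B=35 C=20 D=42] open={R12,R4,R6,R9}
Step 21: reserve R13 B 8 -> on_hand[A=14 B=41 C=29 D=47] avail[A=5 B=27 C=20 D=42] open={R12,R13,R4,R6,R9}
Step 22: commit R6 -> on_hand[A=5 B=41 C=29 D=47] avail[A=5 B=27 C=20 D=42] open={R12,R13,R4,R9}
Open reservations: ['R12', 'R13', 'R4', 'R9'] -> 4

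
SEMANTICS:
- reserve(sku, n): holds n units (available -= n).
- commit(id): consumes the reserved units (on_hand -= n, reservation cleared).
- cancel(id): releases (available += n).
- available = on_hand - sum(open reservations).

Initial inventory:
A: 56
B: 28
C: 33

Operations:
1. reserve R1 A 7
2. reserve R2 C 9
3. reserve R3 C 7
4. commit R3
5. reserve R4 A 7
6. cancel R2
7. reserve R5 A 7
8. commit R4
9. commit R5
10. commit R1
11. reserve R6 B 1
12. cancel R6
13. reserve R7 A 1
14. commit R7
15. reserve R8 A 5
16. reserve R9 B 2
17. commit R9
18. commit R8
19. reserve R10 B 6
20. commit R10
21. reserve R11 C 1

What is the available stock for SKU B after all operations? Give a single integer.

Step 1: reserve R1 A 7 -> on_hand[A=56 B=28 C=33] avail[A=49 B=28 C=33] open={R1}
Step 2: reserve R2 C 9 -> on_hand[A=56 B=28 C=33] avail[A=49 B=28 C=24] open={R1,R2}
Step 3: reserve R3 C 7 -> on_hand[A=56 B=28 C=33] avail[A=49 B=28 C=17] open={R1,R2,R3}
Step 4: commit R3 -> on_hand[A=56 B=28 C=26] avail[A=49 B=28 C=17] open={R1,R2}
Step 5: reserve R4 A 7 -> on_hand[A=56 B=28 C=26] avail[A=42 B=28 C=17] open={R1,R2,R4}
Step 6: cancel R2 -> on_hand[A=56 B=28 C=26] avail[A=42 B=28 C=26] open={R1,R4}
Step 7: reserve R5 A 7 -> on_hand[A=56 B=28 C=26] avail[A=35 B=28 C=26] open={R1,R4,R5}
Step 8: commit R4 -> on_hand[A=49 B=28 C=26] avail[A=35 B=28 C=26] open={R1,R5}
Step 9: commit R5 -> on_hand[A=42 B=28 C=26] avail[A=35 B=28 C=26] open={R1}
Step 10: commit R1 -> on_hand[A=35 B=28 C=26] avail[A=35 B=28 C=26] open={}
Step 11: reserve R6 B 1 -> on_hand[A=35 B=28 C=26] avail[A=35 B=27 C=26] open={R6}
Step 12: cancel R6 -> on_hand[A=35 B=28 C=26] avail[A=35 B=28 C=26] open={}
Step 13: reserve R7 A 1 -> on_hand[A=35 B=28 C=26] avail[A=34 B=28 C=26] open={R7}
Step 14: commit R7 -> on_hand[A=34 B=28 C=26] avail[A=34 B=28 C=26] open={}
Step 15: reserve R8 A 5 -> on_hand[A=34 B=28 C=26] avail[A=29 B=28 C=26] open={R8}
Step 16: reserve R9 B 2 -> on_hand[A=34 B=28 C=26] avail[A=29 B=26 C=26] open={R8,R9}
Step 17: commit R9 -> on_hand[A=34 B=26 C=26] avail[A=29 B=26 C=26] open={R8}
Step 18: commit R8 -> on_hand[A=29 B=26 C=26] avail[A=29 B=26 C=26] open={}
Step 19: reserve R10 B 6 -> on_hand[A=29 B=26 C=26] avail[A=29 B=20 C=26] open={R10}
Step 20: commit R10 -> on_hand[A=29 B=20 C=26] avail[A=29 B=20 C=26] open={}
Step 21: reserve R11 C 1 -> on_hand[A=29 B=20 C=26] avail[A=29 B=20 C=25] open={R11}
Final available[B] = 20

Answer: 20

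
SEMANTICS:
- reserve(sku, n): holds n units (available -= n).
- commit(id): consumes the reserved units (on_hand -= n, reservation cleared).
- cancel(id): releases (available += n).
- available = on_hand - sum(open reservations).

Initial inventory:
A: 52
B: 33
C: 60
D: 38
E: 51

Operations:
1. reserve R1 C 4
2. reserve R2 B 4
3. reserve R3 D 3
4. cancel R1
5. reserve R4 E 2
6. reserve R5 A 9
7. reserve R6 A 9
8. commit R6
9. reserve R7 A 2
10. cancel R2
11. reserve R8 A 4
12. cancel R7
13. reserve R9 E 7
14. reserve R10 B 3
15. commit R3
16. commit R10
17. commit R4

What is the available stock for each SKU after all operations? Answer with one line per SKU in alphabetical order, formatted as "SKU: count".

Step 1: reserve R1 C 4 -> on_hand[A=52 B=33 C=60 D=38 E=51] avail[A=52 B=33 C=56 D=38 E=51] open={R1}
Step 2: reserve R2 B 4 -> on_hand[A=52 B=33 C=60 D=38 E=51] avail[A=52 B=29 C=56 D=38 E=51] open={R1,R2}
Step 3: reserve R3 D 3 -> on_hand[A=52 B=33 C=60 D=38 E=51] avail[A=52 B=29 C=56 D=35 E=51] open={R1,R2,R3}
Step 4: cancel R1 -> on_hand[A=52 B=33 C=60 D=38 E=51] avail[A=52 B=29 C=60 D=35 E=51] open={R2,R3}
Step 5: reserve R4 E 2 -> on_hand[A=52 B=33 C=60 D=38 E=51] avail[A=52 B=29 C=60 D=35 E=49] open={R2,R3,R4}
Step 6: reserve R5 A 9 -> on_hand[A=52 B=33 C=60 D=38 E=51] avail[A=43 B=29 C=60 D=35 E=49] open={R2,R3,R4,R5}
Step 7: reserve R6 A 9 -> on_hand[A=52 B=33 C=60 D=38 E=51] avail[A=34 B=29 C=60 D=35 E=49] open={R2,R3,R4,R5,R6}
Step 8: commit R6 -> on_hand[A=43 B=33 C=60 D=38 E=51] avail[A=34 B=29 C=60 D=35 E=49] open={R2,R3,R4,R5}
Step 9: reserve R7 A 2 -> on_hand[A=43 B=33 C=60 D=38 E=51] avail[A=32 B=29 C=60 D=35 E=49] open={R2,R3,R4,R5,R7}
Step 10: cancel R2 -> on_hand[A=43 B=33 C=60 D=38 E=51] avail[A=32 B=33 C=60 D=35 E=49] open={R3,R4,R5,R7}
Step 11: reserve R8 A 4 -> on_hand[A=43 B=33 C=60 D=38 E=51] avail[A=28 B=33 C=60 D=35 E=49] open={R3,R4,R5,R7,R8}
Step 12: cancel R7 -> on_hand[A=43 B=33 C=60 D=38 E=51] avail[A=30 B=33 C=60 D=35 E=49] open={R3,R4,R5,R8}
Step 13: reserve R9 E 7 -> on_hand[A=43 B=33 C=60 D=38 E=51] avail[A=30 B=33 C=60 D=35 E=42] open={R3,R4,R5,R8,R9}
Step 14: reserve R10 B 3 -> on_hand[A=43 B=33 C=60 D=38 E=51] avail[A=30 B=30 C=60 D=35 E=42] open={R10,R3,R4,R5,R8,R9}
Step 15: commit R3 -> on_hand[A=43 B=33 C=60 D=35 E=51] avail[A=30 B=30 C=60 D=35 E=42] open={R10,R4,R5,R8,R9}
Step 16: commit R10 -> on_hand[A=43 B=30 C=60 D=35 E=51] avail[A=30 B=30 C=60 D=35 E=42] open={R4,R5,R8,R9}
Step 17: commit R4 -> on_hand[A=43 B=30 C=60 D=35 E=49] avail[A=30 B=30 C=60 D=35 E=42] open={R5,R8,R9}

Answer: A: 30
B: 30
C: 60
D: 35
E: 42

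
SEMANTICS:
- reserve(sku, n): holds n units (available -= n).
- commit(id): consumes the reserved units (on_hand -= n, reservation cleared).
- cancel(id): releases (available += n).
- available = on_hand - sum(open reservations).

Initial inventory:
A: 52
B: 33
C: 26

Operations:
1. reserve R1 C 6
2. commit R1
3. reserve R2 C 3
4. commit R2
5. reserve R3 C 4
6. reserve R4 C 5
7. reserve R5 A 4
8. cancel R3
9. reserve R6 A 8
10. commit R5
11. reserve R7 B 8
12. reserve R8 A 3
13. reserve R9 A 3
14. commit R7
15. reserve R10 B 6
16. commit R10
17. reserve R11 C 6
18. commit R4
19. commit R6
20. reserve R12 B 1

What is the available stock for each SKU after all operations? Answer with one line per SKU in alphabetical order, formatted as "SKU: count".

Step 1: reserve R1 C 6 -> on_hand[A=52 B=33 C=26] avail[A=52 B=33 C=20] open={R1}
Step 2: commit R1 -> on_hand[A=52 B=33 C=20] avail[A=52 B=33 C=20] open={}
Step 3: reserve R2 C 3 -> on_hand[A=52 B=33 C=20] avail[A=52 B=33 C=17] open={R2}
Step 4: commit R2 -> on_hand[A=52 B=33 C=17] avail[A=52 B=33 C=17] open={}
Step 5: reserve R3 C 4 -> on_hand[A=52 B=33 C=17] avail[A=52 B=33 C=13] open={R3}
Step 6: reserve R4 C 5 -> on_hand[A=52 B=33 C=17] avail[A=52 B=33 C=8] open={R3,R4}
Step 7: reserve R5 A 4 -> on_hand[A=52 B=33 C=17] avail[A=48 B=33 C=8] open={R3,R4,R5}
Step 8: cancel R3 -> on_hand[A=52 B=33 C=17] avail[A=48 B=33 C=12] open={R4,R5}
Step 9: reserve R6 A 8 -> on_hand[A=52 B=33 C=17] avail[A=40 B=33 C=12] open={R4,R5,R6}
Step 10: commit R5 -> on_hand[A=48 B=33 C=17] avail[A=40 B=33 C=12] open={R4,R6}
Step 11: reserve R7 B 8 -> on_hand[A=48 B=33 C=17] avail[A=40 B=25 C=12] open={R4,R6,R7}
Step 12: reserve R8 A 3 -> on_hand[A=48 B=33 C=17] avail[A=37 B=25 C=12] open={R4,R6,R7,R8}
Step 13: reserve R9 A 3 -> on_hand[A=48 B=33 C=17] avail[A=34 B=25 C=12] open={R4,R6,R7,R8,R9}
Step 14: commit R7 -> on_hand[A=48 B=25 C=17] avail[A=34 B=25 C=12] open={R4,R6,R8,R9}
Step 15: reserve R10 B 6 -> on_hand[A=48 B=25 C=17] avail[A=34 B=19 C=12] open={R10,R4,R6,R8,R9}
Step 16: commit R10 -> on_hand[A=48 B=19 C=17] avail[A=34 B=19 C=12] open={R4,R6,R8,R9}
Step 17: reserve R11 C 6 -> on_hand[A=48 B=19 C=17] avail[A=34 B=19 C=6] open={R11,R4,R6,R8,R9}
Step 18: commit R4 -> on_hand[A=48 B=19 C=12] avail[A=34 B=19 C=6] open={R11,R6,R8,R9}
Step 19: commit R6 -> on_hand[A=40 B=19 C=12] avail[A=34 B=19 C=6] open={R11,R8,R9}
Step 20: reserve R12 B 1 -> on_hand[A=40 B=19 C=12] avail[A=34 B=18 C=6] open={R11,R12,R8,R9}

Answer: A: 34
B: 18
C: 6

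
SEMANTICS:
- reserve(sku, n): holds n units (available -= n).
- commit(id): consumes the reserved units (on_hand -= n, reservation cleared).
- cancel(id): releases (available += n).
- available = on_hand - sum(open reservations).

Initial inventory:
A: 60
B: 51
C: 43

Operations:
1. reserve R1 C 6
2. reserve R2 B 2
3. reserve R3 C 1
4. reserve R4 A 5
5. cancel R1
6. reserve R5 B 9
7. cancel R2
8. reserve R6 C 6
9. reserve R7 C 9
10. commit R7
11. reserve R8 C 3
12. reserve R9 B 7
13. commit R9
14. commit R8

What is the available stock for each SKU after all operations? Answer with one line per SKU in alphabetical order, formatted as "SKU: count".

Answer: A: 55
B: 35
C: 24

Derivation:
Step 1: reserve R1 C 6 -> on_hand[A=60 B=51 C=43] avail[A=60 B=51 C=37] open={R1}
Step 2: reserve R2 B 2 -> on_hand[A=60 B=51 C=43] avail[A=60 B=49 C=37] open={R1,R2}
Step 3: reserve R3 C 1 -> on_hand[A=60 B=51 C=43] avail[A=60 B=49 C=36] open={R1,R2,R3}
Step 4: reserve R4 A 5 -> on_hand[A=60 B=51 C=43] avail[A=55 B=49 C=36] open={R1,R2,R3,R4}
Step 5: cancel R1 -> on_hand[A=60 B=51 C=43] avail[A=55 B=49 C=42] open={R2,R3,R4}
Step 6: reserve R5 B 9 -> on_hand[A=60 B=51 C=43] avail[A=55 B=40 C=42] open={R2,R3,R4,R5}
Step 7: cancel R2 -> on_hand[A=60 B=51 C=43] avail[A=55 B=42 C=42] open={R3,R4,R5}
Step 8: reserve R6 C 6 -> on_hand[A=60 B=51 C=43] avail[A=55 B=42 C=36] open={R3,R4,R5,R6}
Step 9: reserve R7 C 9 -> on_hand[A=60 B=51 C=43] avail[A=55 B=42 C=27] open={R3,R4,R5,R6,R7}
Step 10: commit R7 -> on_hand[A=60 B=51 C=34] avail[A=55 B=42 C=27] open={R3,R4,R5,R6}
Step 11: reserve R8 C 3 -> on_hand[A=60 B=51 C=34] avail[A=55 B=42 C=24] open={R3,R4,R5,R6,R8}
Step 12: reserve R9 B 7 -> on_hand[A=60 B=51 C=34] avail[A=55 B=35 C=24] open={R3,R4,R5,R6,R8,R9}
Step 13: commit R9 -> on_hand[A=60 B=44 C=34] avail[A=55 B=35 C=24] open={R3,R4,R5,R6,R8}
Step 14: commit R8 -> on_hand[A=60 B=44 C=31] avail[A=55 B=35 C=24] open={R3,R4,R5,R6}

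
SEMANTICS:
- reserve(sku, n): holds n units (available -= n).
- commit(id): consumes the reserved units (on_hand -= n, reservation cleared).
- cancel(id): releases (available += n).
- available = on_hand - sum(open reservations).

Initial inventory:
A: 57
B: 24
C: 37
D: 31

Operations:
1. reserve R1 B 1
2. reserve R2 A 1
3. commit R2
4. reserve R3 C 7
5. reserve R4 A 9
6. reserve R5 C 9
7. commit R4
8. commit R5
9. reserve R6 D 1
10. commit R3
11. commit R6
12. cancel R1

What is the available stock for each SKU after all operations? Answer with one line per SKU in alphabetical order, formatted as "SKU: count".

Step 1: reserve R1 B 1 -> on_hand[A=57 B=24 C=37 D=31] avail[A=57 B=23 C=37 D=31] open={R1}
Step 2: reserve R2 A 1 -> on_hand[A=57 B=24 C=37 D=31] avail[A=56 B=23 C=37 D=31] open={R1,R2}
Step 3: commit R2 -> on_hand[A=56 B=24 C=37 D=31] avail[A=56 B=23 C=37 D=31] open={R1}
Step 4: reserve R3 C 7 -> on_hand[A=56 B=24 C=37 D=31] avail[A=56 B=23 C=30 D=31] open={R1,R3}
Step 5: reserve R4 A 9 -> on_hand[A=56 B=24 C=37 D=31] avail[A=47 B=23 C=30 D=31] open={R1,R3,R4}
Step 6: reserve R5 C 9 -> on_hand[A=56 B=24 C=37 D=31] avail[A=47 B=23 C=21 D=31] open={R1,R3,R4,R5}
Step 7: commit R4 -> on_hand[A=47 B=24 C=37 D=31] avail[A=47 B=23 C=21 D=31] open={R1,R3,R5}
Step 8: commit R5 -> on_hand[A=47 B=24 C=28 D=31] avail[A=47 B=23 C=21 D=31] open={R1,R3}
Step 9: reserve R6 D 1 -> on_hand[A=47 B=24 C=28 D=31] avail[A=47 B=23 C=21 D=30] open={R1,R3,R6}
Step 10: commit R3 -> on_hand[A=47 B=24 C=21 D=31] avail[A=47 B=23 C=21 D=30] open={R1,R6}
Step 11: commit R6 -> on_hand[A=47 B=24 C=21 D=30] avail[A=47 B=23 C=21 D=30] open={R1}
Step 12: cancel R1 -> on_hand[A=47 B=24 C=21 D=30] avail[A=47 B=24 C=21 D=30] open={}

Answer: A: 47
B: 24
C: 21
D: 30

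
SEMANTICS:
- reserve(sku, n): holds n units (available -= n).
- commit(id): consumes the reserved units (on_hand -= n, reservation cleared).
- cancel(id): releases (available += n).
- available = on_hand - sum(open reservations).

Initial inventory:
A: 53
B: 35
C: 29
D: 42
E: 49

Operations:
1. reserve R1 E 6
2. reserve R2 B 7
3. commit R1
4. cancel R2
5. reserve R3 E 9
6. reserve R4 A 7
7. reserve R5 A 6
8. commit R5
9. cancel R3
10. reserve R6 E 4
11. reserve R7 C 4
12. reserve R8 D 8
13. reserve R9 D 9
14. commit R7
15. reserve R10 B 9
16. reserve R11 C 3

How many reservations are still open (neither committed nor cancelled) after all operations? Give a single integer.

Step 1: reserve R1 E 6 -> on_hand[A=53 B=35 C=29 D=42 E=49] avail[A=53 B=35 C=29 D=42 E=43] open={R1}
Step 2: reserve R2 B 7 -> on_hand[A=53 B=35 C=29 D=42 E=49] avail[A=53 B=28 C=29 D=42 E=43] open={R1,R2}
Step 3: commit R1 -> on_hand[A=53 B=35 C=29 D=42 E=43] avail[A=53 B=28 C=29 D=42 E=43] open={R2}
Step 4: cancel R2 -> on_hand[A=53 B=35 C=29 D=42 E=43] avail[A=53 B=35 C=29 D=42 E=43] open={}
Step 5: reserve R3 E 9 -> on_hand[A=53 B=35 C=29 D=42 E=43] avail[A=53 B=35 C=29 D=42 E=34] open={R3}
Step 6: reserve R4 A 7 -> on_hand[A=53 B=35 C=29 D=42 E=43] avail[A=46 B=35 C=29 D=42 E=34] open={R3,R4}
Step 7: reserve R5 A 6 -> on_hand[A=53 B=35 C=29 D=42 E=43] avail[A=40 B=35 C=29 D=42 E=34] open={R3,R4,R5}
Step 8: commit R5 -> on_hand[A=47 B=35 C=29 D=42 E=43] avail[A=40 B=35 C=29 D=42 E=34] open={R3,R4}
Step 9: cancel R3 -> on_hand[A=47 B=35 C=29 D=42 E=43] avail[A=40 B=35 C=29 D=42 E=43] open={R4}
Step 10: reserve R6 E 4 -> on_hand[A=47 B=35 C=29 D=42 E=43] avail[A=40 B=35 C=29 D=42 E=39] open={R4,R6}
Step 11: reserve R7 C 4 -> on_hand[A=47 B=35 C=29 D=42 E=43] avail[A=40 B=35 C=25 D=42 E=39] open={R4,R6,R7}
Step 12: reserve R8 D 8 -> on_hand[A=47 B=35 C=29 D=42 E=43] avail[A=40 B=35 C=25 D=34 E=39] open={R4,R6,R7,R8}
Step 13: reserve R9 D 9 -> on_hand[A=47 B=35 C=29 D=42 E=43] avail[A=40 B=35 C=25 D=25 E=39] open={R4,R6,R7,R8,R9}
Step 14: commit R7 -> on_hand[A=47 B=35 C=25 D=42 E=43] avail[A=40 B=35 C=25 D=25 E=39] open={R4,R6,R8,R9}
Step 15: reserve R10 B 9 -> on_hand[A=47 B=35 C=25 D=42 E=43] avail[A=40 B=26 C=25 D=25 E=39] open={R10,R4,R6,R8,R9}
Step 16: reserve R11 C 3 -> on_hand[A=47 B=35 C=25 D=42 E=43] avail[A=40 B=26 C=22 D=25 E=39] open={R10,R11,R4,R6,R8,R9}
Open reservations: ['R10', 'R11', 'R4', 'R6', 'R8', 'R9'] -> 6

Answer: 6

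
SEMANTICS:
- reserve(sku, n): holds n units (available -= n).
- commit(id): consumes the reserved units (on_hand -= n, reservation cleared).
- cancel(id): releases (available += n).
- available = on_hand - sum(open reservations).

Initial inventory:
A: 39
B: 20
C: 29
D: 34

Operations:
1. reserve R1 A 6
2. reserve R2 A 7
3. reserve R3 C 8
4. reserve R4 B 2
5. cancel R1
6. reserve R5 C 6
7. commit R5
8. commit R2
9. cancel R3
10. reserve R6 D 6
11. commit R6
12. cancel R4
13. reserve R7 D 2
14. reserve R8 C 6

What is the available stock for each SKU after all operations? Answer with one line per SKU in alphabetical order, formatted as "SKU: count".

Step 1: reserve R1 A 6 -> on_hand[A=39 B=20 C=29 D=34] avail[A=33 B=20 C=29 D=34] open={R1}
Step 2: reserve R2 A 7 -> on_hand[A=39 B=20 C=29 D=34] avail[A=26 B=20 C=29 D=34] open={R1,R2}
Step 3: reserve R3 C 8 -> on_hand[A=39 B=20 C=29 D=34] avail[A=26 B=20 C=21 D=34] open={R1,R2,R3}
Step 4: reserve R4 B 2 -> on_hand[A=39 B=20 C=29 D=34] avail[A=26 B=18 C=21 D=34] open={R1,R2,R3,R4}
Step 5: cancel R1 -> on_hand[A=39 B=20 C=29 D=34] avail[A=32 B=18 C=21 D=34] open={R2,R3,R4}
Step 6: reserve R5 C 6 -> on_hand[A=39 B=20 C=29 D=34] avail[A=32 B=18 C=15 D=34] open={R2,R3,R4,R5}
Step 7: commit R5 -> on_hand[A=39 B=20 C=23 D=34] avail[A=32 B=18 C=15 D=34] open={R2,R3,R4}
Step 8: commit R2 -> on_hand[A=32 B=20 C=23 D=34] avail[A=32 B=18 C=15 D=34] open={R3,R4}
Step 9: cancel R3 -> on_hand[A=32 B=20 C=23 D=34] avail[A=32 B=18 C=23 D=34] open={R4}
Step 10: reserve R6 D 6 -> on_hand[A=32 B=20 C=23 D=34] avail[A=32 B=18 C=23 D=28] open={R4,R6}
Step 11: commit R6 -> on_hand[A=32 B=20 C=23 D=28] avail[A=32 B=18 C=23 D=28] open={R4}
Step 12: cancel R4 -> on_hand[A=32 B=20 C=23 D=28] avail[A=32 B=20 C=23 D=28] open={}
Step 13: reserve R7 D 2 -> on_hand[A=32 B=20 C=23 D=28] avail[A=32 B=20 C=23 D=26] open={R7}
Step 14: reserve R8 C 6 -> on_hand[A=32 B=20 C=23 D=28] avail[A=32 B=20 C=17 D=26] open={R7,R8}

Answer: A: 32
B: 20
C: 17
D: 26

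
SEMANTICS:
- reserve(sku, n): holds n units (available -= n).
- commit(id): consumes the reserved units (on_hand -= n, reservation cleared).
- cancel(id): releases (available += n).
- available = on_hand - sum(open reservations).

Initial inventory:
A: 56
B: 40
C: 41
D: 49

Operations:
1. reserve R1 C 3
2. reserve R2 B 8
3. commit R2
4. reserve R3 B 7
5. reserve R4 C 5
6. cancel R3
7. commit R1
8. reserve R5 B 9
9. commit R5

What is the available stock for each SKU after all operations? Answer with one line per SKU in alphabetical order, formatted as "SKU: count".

Answer: A: 56
B: 23
C: 33
D: 49

Derivation:
Step 1: reserve R1 C 3 -> on_hand[A=56 B=40 C=41 D=49] avail[A=56 B=40 C=38 D=49] open={R1}
Step 2: reserve R2 B 8 -> on_hand[A=56 B=40 C=41 D=49] avail[A=56 B=32 C=38 D=49] open={R1,R2}
Step 3: commit R2 -> on_hand[A=56 B=32 C=41 D=49] avail[A=56 B=32 C=38 D=49] open={R1}
Step 4: reserve R3 B 7 -> on_hand[A=56 B=32 C=41 D=49] avail[A=56 B=25 C=38 D=49] open={R1,R3}
Step 5: reserve R4 C 5 -> on_hand[A=56 B=32 C=41 D=49] avail[A=56 B=25 C=33 D=49] open={R1,R3,R4}
Step 6: cancel R3 -> on_hand[A=56 B=32 C=41 D=49] avail[A=56 B=32 C=33 D=49] open={R1,R4}
Step 7: commit R1 -> on_hand[A=56 B=32 C=38 D=49] avail[A=56 B=32 C=33 D=49] open={R4}
Step 8: reserve R5 B 9 -> on_hand[A=56 B=32 C=38 D=49] avail[A=56 B=23 C=33 D=49] open={R4,R5}
Step 9: commit R5 -> on_hand[A=56 B=23 C=38 D=49] avail[A=56 B=23 C=33 D=49] open={R4}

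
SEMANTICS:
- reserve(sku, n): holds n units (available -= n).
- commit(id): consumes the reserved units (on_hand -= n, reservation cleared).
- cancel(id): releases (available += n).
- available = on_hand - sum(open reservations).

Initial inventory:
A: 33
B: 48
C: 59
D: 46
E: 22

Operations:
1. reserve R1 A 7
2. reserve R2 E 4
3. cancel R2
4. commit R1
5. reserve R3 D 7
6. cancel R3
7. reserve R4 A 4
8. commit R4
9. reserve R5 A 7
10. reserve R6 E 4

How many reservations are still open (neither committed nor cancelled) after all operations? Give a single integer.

Answer: 2

Derivation:
Step 1: reserve R1 A 7 -> on_hand[A=33 B=48 C=59 D=46 E=22] avail[A=26 B=48 C=59 D=46 E=22] open={R1}
Step 2: reserve R2 E 4 -> on_hand[A=33 B=48 C=59 D=46 E=22] avail[A=26 B=48 C=59 D=46 E=18] open={R1,R2}
Step 3: cancel R2 -> on_hand[A=33 B=48 C=59 D=46 E=22] avail[A=26 B=48 C=59 D=46 E=22] open={R1}
Step 4: commit R1 -> on_hand[A=26 B=48 C=59 D=46 E=22] avail[A=26 B=48 C=59 D=46 E=22] open={}
Step 5: reserve R3 D 7 -> on_hand[A=26 B=48 C=59 D=46 E=22] avail[A=26 B=48 C=59 D=39 E=22] open={R3}
Step 6: cancel R3 -> on_hand[A=26 B=48 C=59 D=46 E=22] avail[A=26 B=48 C=59 D=46 E=22] open={}
Step 7: reserve R4 A 4 -> on_hand[A=26 B=48 C=59 D=46 E=22] avail[A=22 B=48 C=59 D=46 E=22] open={R4}
Step 8: commit R4 -> on_hand[A=22 B=48 C=59 D=46 E=22] avail[A=22 B=48 C=59 D=46 E=22] open={}
Step 9: reserve R5 A 7 -> on_hand[A=22 B=48 C=59 D=46 E=22] avail[A=15 B=48 C=59 D=46 E=22] open={R5}
Step 10: reserve R6 E 4 -> on_hand[A=22 B=48 C=59 D=46 E=22] avail[A=15 B=48 C=59 D=46 E=18] open={R5,R6}
Open reservations: ['R5', 'R6'] -> 2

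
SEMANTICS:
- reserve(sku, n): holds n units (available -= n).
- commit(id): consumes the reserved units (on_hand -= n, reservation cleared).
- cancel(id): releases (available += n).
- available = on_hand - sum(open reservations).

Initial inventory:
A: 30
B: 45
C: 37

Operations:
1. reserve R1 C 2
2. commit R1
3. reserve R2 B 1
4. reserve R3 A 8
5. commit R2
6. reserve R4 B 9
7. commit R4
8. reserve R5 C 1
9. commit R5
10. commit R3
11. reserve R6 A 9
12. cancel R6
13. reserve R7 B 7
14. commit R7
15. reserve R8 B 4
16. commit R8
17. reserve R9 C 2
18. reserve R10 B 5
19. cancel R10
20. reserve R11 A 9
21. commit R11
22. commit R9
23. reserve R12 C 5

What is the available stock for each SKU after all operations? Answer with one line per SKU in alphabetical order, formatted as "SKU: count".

Step 1: reserve R1 C 2 -> on_hand[A=30 B=45 C=37] avail[A=30 B=45 C=35] open={R1}
Step 2: commit R1 -> on_hand[A=30 B=45 C=35] avail[A=30 B=45 C=35] open={}
Step 3: reserve R2 B 1 -> on_hand[A=30 B=45 C=35] avail[A=30 B=44 C=35] open={R2}
Step 4: reserve R3 A 8 -> on_hand[A=30 B=45 C=35] avail[A=22 B=44 C=35] open={R2,R3}
Step 5: commit R2 -> on_hand[A=30 B=44 C=35] avail[A=22 B=44 C=35] open={R3}
Step 6: reserve R4 B 9 -> on_hand[A=30 B=44 C=35] avail[A=22 B=35 C=35] open={R3,R4}
Step 7: commit R4 -> on_hand[A=30 B=35 C=35] avail[A=22 B=35 C=35] open={R3}
Step 8: reserve R5 C 1 -> on_hand[A=30 B=35 C=35] avail[A=22 B=35 C=34] open={R3,R5}
Step 9: commit R5 -> on_hand[A=30 B=35 C=34] avail[A=22 B=35 C=34] open={R3}
Step 10: commit R3 -> on_hand[A=22 B=35 C=34] avail[A=22 B=35 C=34] open={}
Step 11: reserve R6 A 9 -> on_hand[A=22 B=35 C=34] avail[A=13 B=35 C=34] open={R6}
Step 12: cancel R6 -> on_hand[A=22 B=35 C=34] avail[A=22 B=35 C=34] open={}
Step 13: reserve R7 B 7 -> on_hand[A=22 B=35 C=34] avail[A=22 B=28 C=34] open={R7}
Step 14: commit R7 -> on_hand[A=22 B=28 C=34] avail[A=22 B=28 C=34] open={}
Step 15: reserve R8 B 4 -> on_hand[A=22 B=28 C=34] avail[A=22 B=24 C=34] open={R8}
Step 16: commit R8 -> on_hand[A=22 B=24 C=34] avail[A=22 B=24 C=34] open={}
Step 17: reserve R9 C 2 -> on_hand[A=22 B=24 C=34] avail[A=22 B=24 C=32] open={R9}
Step 18: reserve R10 B 5 -> on_hand[A=22 B=24 C=34] avail[A=22 B=19 C=32] open={R10,R9}
Step 19: cancel R10 -> on_hand[A=22 B=24 C=34] avail[A=22 B=24 C=32] open={R9}
Step 20: reserve R11 A 9 -> on_hand[A=22 B=24 C=34] avail[A=13 B=24 C=32] open={R11,R9}
Step 21: commit R11 -> on_hand[A=13 B=24 C=34] avail[A=13 B=24 C=32] open={R9}
Step 22: commit R9 -> on_hand[A=13 B=24 C=32] avail[A=13 B=24 C=32] open={}
Step 23: reserve R12 C 5 -> on_hand[A=13 B=24 C=32] avail[A=13 B=24 C=27] open={R12}

Answer: A: 13
B: 24
C: 27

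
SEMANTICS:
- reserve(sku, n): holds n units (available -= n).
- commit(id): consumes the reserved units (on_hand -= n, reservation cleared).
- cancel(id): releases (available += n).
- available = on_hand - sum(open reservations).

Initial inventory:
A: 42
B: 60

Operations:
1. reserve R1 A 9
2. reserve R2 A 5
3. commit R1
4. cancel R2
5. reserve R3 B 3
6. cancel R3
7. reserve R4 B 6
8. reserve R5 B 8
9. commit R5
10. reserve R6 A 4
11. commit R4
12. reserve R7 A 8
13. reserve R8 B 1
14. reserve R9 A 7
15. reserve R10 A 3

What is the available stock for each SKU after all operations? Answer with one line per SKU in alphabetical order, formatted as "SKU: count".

Answer: A: 11
B: 45

Derivation:
Step 1: reserve R1 A 9 -> on_hand[A=42 B=60] avail[A=33 B=60] open={R1}
Step 2: reserve R2 A 5 -> on_hand[A=42 B=60] avail[A=28 B=60] open={R1,R2}
Step 3: commit R1 -> on_hand[A=33 B=60] avail[A=28 B=60] open={R2}
Step 4: cancel R2 -> on_hand[A=33 B=60] avail[A=33 B=60] open={}
Step 5: reserve R3 B 3 -> on_hand[A=33 B=60] avail[A=33 B=57] open={R3}
Step 6: cancel R3 -> on_hand[A=33 B=60] avail[A=33 B=60] open={}
Step 7: reserve R4 B 6 -> on_hand[A=33 B=60] avail[A=33 B=54] open={R4}
Step 8: reserve R5 B 8 -> on_hand[A=33 B=60] avail[A=33 B=46] open={R4,R5}
Step 9: commit R5 -> on_hand[A=33 B=52] avail[A=33 B=46] open={R4}
Step 10: reserve R6 A 4 -> on_hand[A=33 B=52] avail[A=29 B=46] open={R4,R6}
Step 11: commit R4 -> on_hand[A=33 B=46] avail[A=29 B=46] open={R6}
Step 12: reserve R7 A 8 -> on_hand[A=33 B=46] avail[A=21 B=46] open={R6,R7}
Step 13: reserve R8 B 1 -> on_hand[A=33 B=46] avail[A=21 B=45] open={R6,R7,R8}
Step 14: reserve R9 A 7 -> on_hand[A=33 B=46] avail[A=14 B=45] open={R6,R7,R8,R9}
Step 15: reserve R10 A 3 -> on_hand[A=33 B=46] avail[A=11 B=45] open={R10,R6,R7,R8,R9}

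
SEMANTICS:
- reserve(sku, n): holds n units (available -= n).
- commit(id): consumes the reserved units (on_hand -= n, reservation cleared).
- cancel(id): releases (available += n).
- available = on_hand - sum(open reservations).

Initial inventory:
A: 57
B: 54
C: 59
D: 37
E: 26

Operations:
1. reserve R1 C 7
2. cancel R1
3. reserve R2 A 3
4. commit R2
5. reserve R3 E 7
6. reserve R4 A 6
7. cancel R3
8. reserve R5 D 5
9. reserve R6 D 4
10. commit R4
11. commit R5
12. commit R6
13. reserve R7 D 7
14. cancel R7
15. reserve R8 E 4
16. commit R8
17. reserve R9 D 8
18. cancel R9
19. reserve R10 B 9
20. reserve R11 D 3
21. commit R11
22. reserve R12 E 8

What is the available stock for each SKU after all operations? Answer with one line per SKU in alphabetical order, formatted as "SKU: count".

Answer: A: 48
B: 45
C: 59
D: 25
E: 14

Derivation:
Step 1: reserve R1 C 7 -> on_hand[A=57 B=54 C=59 D=37 E=26] avail[A=57 B=54 C=52 D=37 E=26] open={R1}
Step 2: cancel R1 -> on_hand[A=57 B=54 C=59 D=37 E=26] avail[A=57 B=54 C=59 D=37 E=26] open={}
Step 3: reserve R2 A 3 -> on_hand[A=57 B=54 C=59 D=37 E=26] avail[A=54 B=54 C=59 D=37 E=26] open={R2}
Step 4: commit R2 -> on_hand[A=54 B=54 C=59 D=37 E=26] avail[A=54 B=54 C=59 D=37 E=26] open={}
Step 5: reserve R3 E 7 -> on_hand[A=54 B=54 C=59 D=37 E=26] avail[A=54 B=54 C=59 D=37 E=19] open={R3}
Step 6: reserve R4 A 6 -> on_hand[A=54 B=54 C=59 D=37 E=26] avail[A=48 B=54 C=59 D=37 E=19] open={R3,R4}
Step 7: cancel R3 -> on_hand[A=54 B=54 C=59 D=37 E=26] avail[A=48 B=54 C=59 D=37 E=26] open={R4}
Step 8: reserve R5 D 5 -> on_hand[A=54 B=54 C=59 D=37 E=26] avail[A=48 B=54 C=59 D=32 E=26] open={R4,R5}
Step 9: reserve R6 D 4 -> on_hand[A=54 B=54 C=59 D=37 E=26] avail[A=48 B=54 C=59 D=28 E=26] open={R4,R5,R6}
Step 10: commit R4 -> on_hand[A=48 B=54 C=59 D=37 E=26] avail[A=48 B=54 C=59 D=28 E=26] open={R5,R6}
Step 11: commit R5 -> on_hand[A=48 B=54 C=59 D=32 E=26] avail[A=48 B=54 C=59 D=28 E=26] open={R6}
Step 12: commit R6 -> on_hand[A=48 B=54 C=59 D=28 E=26] avail[A=48 B=54 C=59 D=28 E=26] open={}
Step 13: reserve R7 D 7 -> on_hand[A=48 B=54 C=59 D=28 E=26] avail[A=48 B=54 C=59 D=21 E=26] open={R7}
Step 14: cancel R7 -> on_hand[A=48 B=54 C=59 D=28 E=26] avail[A=48 B=54 C=59 D=28 E=26] open={}
Step 15: reserve R8 E 4 -> on_hand[A=48 B=54 C=59 D=28 E=26] avail[A=48 B=54 C=59 D=28 E=22] open={R8}
Step 16: commit R8 -> on_hand[A=48 B=54 C=59 D=28 E=22] avail[A=48 B=54 C=59 D=28 E=22] open={}
Step 17: reserve R9 D 8 -> on_hand[A=48 B=54 C=59 D=28 E=22] avail[A=48 B=54 C=59 D=20 E=22] open={R9}
Step 18: cancel R9 -> on_hand[A=48 B=54 C=59 D=28 E=22] avail[A=48 B=54 C=59 D=28 E=22] open={}
Step 19: reserve R10 B 9 -> on_hand[A=48 B=54 C=59 D=28 E=22] avail[A=48 B=45 C=59 D=28 E=22] open={R10}
Step 20: reserve R11 D 3 -> on_hand[A=48 B=54 C=59 D=28 E=22] avail[A=48 B=45 C=59 D=25 E=22] open={R10,R11}
Step 21: commit R11 -> on_hand[A=48 B=54 C=59 D=25 E=22] avail[A=48 B=45 C=59 D=25 E=22] open={R10}
Step 22: reserve R12 E 8 -> on_hand[A=48 B=54 C=59 D=25 E=22] avail[A=48 B=45 C=59 D=25 E=14] open={R10,R12}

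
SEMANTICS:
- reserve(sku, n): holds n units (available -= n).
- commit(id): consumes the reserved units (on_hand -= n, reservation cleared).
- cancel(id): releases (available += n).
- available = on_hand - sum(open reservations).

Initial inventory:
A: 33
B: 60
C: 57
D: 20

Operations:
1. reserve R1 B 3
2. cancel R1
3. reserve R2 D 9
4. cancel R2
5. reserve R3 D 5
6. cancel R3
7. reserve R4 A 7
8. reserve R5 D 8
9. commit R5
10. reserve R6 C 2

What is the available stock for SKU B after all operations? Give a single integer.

Answer: 60

Derivation:
Step 1: reserve R1 B 3 -> on_hand[A=33 B=60 C=57 D=20] avail[A=33 B=57 C=57 D=20] open={R1}
Step 2: cancel R1 -> on_hand[A=33 B=60 C=57 D=20] avail[A=33 B=60 C=57 D=20] open={}
Step 3: reserve R2 D 9 -> on_hand[A=33 B=60 C=57 D=20] avail[A=33 B=60 C=57 D=11] open={R2}
Step 4: cancel R2 -> on_hand[A=33 B=60 C=57 D=20] avail[A=33 B=60 C=57 D=20] open={}
Step 5: reserve R3 D 5 -> on_hand[A=33 B=60 C=57 D=20] avail[A=33 B=60 C=57 D=15] open={R3}
Step 6: cancel R3 -> on_hand[A=33 B=60 C=57 D=20] avail[A=33 B=60 C=57 D=20] open={}
Step 7: reserve R4 A 7 -> on_hand[A=33 B=60 C=57 D=20] avail[A=26 B=60 C=57 D=20] open={R4}
Step 8: reserve R5 D 8 -> on_hand[A=33 B=60 C=57 D=20] avail[A=26 B=60 C=57 D=12] open={R4,R5}
Step 9: commit R5 -> on_hand[A=33 B=60 C=57 D=12] avail[A=26 B=60 C=57 D=12] open={R4}
Step 10: reserve R6 C 2 -> on_hand[A=33 B=60 C=57 D=12] avail[A=26 B=60 C=55 D=12] open={R4,R6}
Final available[B] = 60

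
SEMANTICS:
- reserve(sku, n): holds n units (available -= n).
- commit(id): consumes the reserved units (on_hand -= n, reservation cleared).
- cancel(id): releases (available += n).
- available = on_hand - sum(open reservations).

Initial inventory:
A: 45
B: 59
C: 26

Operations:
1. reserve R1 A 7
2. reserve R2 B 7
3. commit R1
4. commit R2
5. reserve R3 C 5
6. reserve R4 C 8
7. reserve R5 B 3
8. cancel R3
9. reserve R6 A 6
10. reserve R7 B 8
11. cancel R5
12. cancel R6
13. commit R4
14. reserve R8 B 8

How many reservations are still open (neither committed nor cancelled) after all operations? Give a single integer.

Answer: 2

Derivation:
Step 1: reserve R1 A 7 -> on_hand[A=45 B=59 C=26] avail[A=38 B=59 C=26] open={R1}
Step 2: reserve R2 B 7 -> on_hand[A=45 B=59 C=26] avail[A=38 B=52 C=26] open={R1,R2}
Step 3: commit R1 -> on_hand[A=38 B=59 C=26] avail[A=38 B=52 C=26] open={R2}
Step 4: commit R2 -> on_hand[A=38 B=52 C=26] avail[A=38 B=52 C=26] open={}
Step 5: reserve R3 C 5 -> on_hand[A=38 B=52 C=26] avail[A=38 B=52 C=21] open={R3}
Step 6: reserve R4 C 8 -> on_hand[A=38 B=52 C=26] avail[A=38 B=52 C=13] open={R3,R4}
Step 7: reserve R5 B 3 -> on_hand[A=38 B=52 C=26] avail[A=38 B=49 C=13] open={R3,R4,R5}
Step 8: cancel R3 -> on_hand[A=38 B=52 C=26] avail[A=38 B=49 C=18] open={R4,R5}
Step 9: reserve R6 A 6 -> on_hand[A=38 B=52 C=26] avail[A=32 B=49 C=18] open={R4,R5,R6}
Step 10: reserve R7 B 8 -> on_hand[A=38 B=52 C=26] avail[A=32 B=41 C=18] open={R4,R5,R6,R7}
Step 11: cancel R5 -> on_hand[A=38 B=52 C=26] avail[A=32 B=44 C=18] open={R4,R6,R7}
Step 12: cancel R6 -> on_hand[A=38 B=52 C=26] avail[A=38 B=44 C=18] open={R4,R7}
Step 13: commit R4 -> on_hand[A=38 B=52 C=18] avail[A=38 B=44 C=18] open={R7}
Step 14: reserve R8 B 8 -> on_hand[A=38 B=52 C=18] avail[A=38 B=36 C=18] open={R7,R8}
Open reservations: ['R7', 'R8'] -> 2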